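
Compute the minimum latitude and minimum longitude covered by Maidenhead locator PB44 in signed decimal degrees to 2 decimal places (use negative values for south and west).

Field P=15, B=1: +15·20° lon, +1·10° lat → SW at lon 120°, lat -80°.
Square 4, 4: +4·2° lon, +4·1° lat → SW at lon 128°, lat -76°.
latitude -76.00, longitude 128.00.

-76.00, 128.00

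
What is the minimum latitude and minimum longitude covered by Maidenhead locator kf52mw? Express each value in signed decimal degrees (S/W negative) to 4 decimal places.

Field K=10, F=5: +10·20° lon, +5·10° lat → SW at lon 20°, lat -40°.
Square 5, 2: +5·2° lon, +2·1° lat → SW at lon 30°, lat -38°.
Subsquare m=12, w=22: +12·0.0833333° lon, +22·0.0416667° lat → SW at lon 31°, lat -37.0833°.
latitude -37.0833, longitude 31.0000.

-37.0833, 31.0000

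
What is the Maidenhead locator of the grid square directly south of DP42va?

Latitude subsquare a = 0; −1 → -1, wraps to 23 = x, carry into square.
Latitude square 2; −1 → 1.
The longitude characters are unchanged.

DP41vx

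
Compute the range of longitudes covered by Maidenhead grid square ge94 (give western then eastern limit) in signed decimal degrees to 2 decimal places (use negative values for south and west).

-42.00, -40.00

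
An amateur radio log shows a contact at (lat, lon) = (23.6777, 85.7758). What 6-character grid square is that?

Offset from 180°W / 90°S: lon 265.7758°, lat 113.6777°.
Field (20°×10°, letters A–R): 265.7758/20 → 13 → N, 113.6777/10 → 11 → L; chars NL.
Square (2°×1°, digits 0–9): 5.7758/2 → 2, 3.6777/1 → 3; chars 23.
Subsquare (5′×2.5′, letters a–x): 1.7758/0.0833333 → 21 → v, 0.6777/0.0416667 → 16 → q; chars vq.

NL23vq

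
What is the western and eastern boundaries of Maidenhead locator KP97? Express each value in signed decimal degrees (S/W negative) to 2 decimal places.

Field K=10, P=15: +10·20° lon, +15·10° lat → SW at lon 20°, lat 60°.
Square 9, 7: +9·2° lon, +7·1° lat → SW at lon 38°, lat 67°.
Cell spans 2° lon × 1° lat.
west 38.00, east 40.00.

38.00, 40.00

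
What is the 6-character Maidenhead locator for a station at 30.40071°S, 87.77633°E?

NF39vo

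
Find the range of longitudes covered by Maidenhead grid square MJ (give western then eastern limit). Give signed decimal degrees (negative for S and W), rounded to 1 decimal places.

60.0, 80.0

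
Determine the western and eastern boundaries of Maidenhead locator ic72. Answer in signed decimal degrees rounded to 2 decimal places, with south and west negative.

-6.00, -4.00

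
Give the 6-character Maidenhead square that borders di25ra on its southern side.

DI24rx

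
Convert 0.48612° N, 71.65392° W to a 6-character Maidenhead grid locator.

FJ40el

Add 180° to longitude and 90° to latitude: 108.3461, 90.4861.
Field: lon ⌊108.3461/20⌋ = 5 → F; lat ⌊90.4861/10⌋ = 9 → J.
Square: lon ⌊8.3461/2⌋ = 4; lat ⌊0.4861/1⌋ = 0.
Subsquare: lon ⌊0.3461/0.0833333⌋ = 4 → e; lat ⌊0.4861/0.0416667⌋ = 11 → l.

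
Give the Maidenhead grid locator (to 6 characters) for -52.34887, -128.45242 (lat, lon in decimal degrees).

CD57sp

Add 180° to longitude and 90° to latitude: 51.5476, 37.6511.
Field (20°×10°, letters A–R): 51.5476/20 → 2 → C, 37.6511/10 → 3 → D; chars CD.
Square (2°×1°, digits 0–9): 11.5476/2 → 5, 7.6511/1 → 7; chars 57.
Subsquare (5′×2.5′, letters a–x): 1.5476/0.0833333 → 18 → s, 0.6511/0.0416667 → 15 → p; chars sp.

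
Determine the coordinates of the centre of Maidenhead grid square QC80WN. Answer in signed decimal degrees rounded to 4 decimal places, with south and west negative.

-69.4375, 157.8750

Field Q=16, C=2: +16·20° lon, +2·10° lat → SW at lon 140°, lat -70°.
Square 8, 0: +8·2° lon, +0·1° lat → SW at lon 156°, lat -70°.
Subsquare w=22, n=13: +22·0.0833333° lon, +13·0.0416667° lat → SW at lon 157.833°, lat -69.4583°.
Cell spans 0.0833333° lon × 0.0416667° lat. Centre is SW corner plus half of each.
latitude -69.4375, longitude 157.8750.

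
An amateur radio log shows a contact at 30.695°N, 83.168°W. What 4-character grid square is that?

EM80

Shift to the Maidenhead origin (180°W, 90°S): lon 96.83, lat 120.69.
Field: lon ⌊96.83/20⌋ = 4 → E; lat ⌊120.69/10⌋ = 12 → M.
Square: lon ⌊16.83/2⌋ = 8; lat ⌊0.69/1⌋ = 0.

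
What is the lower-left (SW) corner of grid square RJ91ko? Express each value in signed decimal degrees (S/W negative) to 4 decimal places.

Field R=17, J=9: +17·20° lon, +9·10° lat → SW at lon 160°, lat 0°.
Square 9, 1: +9·2° lon, +1·1° lat → SW at lon 178°, lat 1°.
Subsquare k=10, o=14: +10·0.0833333° lon, +14·0.0416667° lat → SW at lon 178.833°, lat 1.58333°.
latitude 1.5833, longitude 178.8333.

1.5833, 178.8333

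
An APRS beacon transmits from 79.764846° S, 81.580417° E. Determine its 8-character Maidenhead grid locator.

NB00sf96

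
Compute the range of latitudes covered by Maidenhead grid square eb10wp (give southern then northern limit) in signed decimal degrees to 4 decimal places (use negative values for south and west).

Field E=4, B=1: +4·20° lon, +1·10° lat → SW at lon -100°, lat -80°.
Square 1, 0: +1·2° lon, +0·1° lat → SW at lon -98°, lat -80°.
Subsquare w=22, p=15: +22·0.0833333° lon, +15·0.0416667° lat → SW at lon -96.1667°, lat -79.375°.
Cell spans 0.0833333° lon × 0.0416667° lat.
south -79.3750, north -79.3333.

-79.3750, -79.3333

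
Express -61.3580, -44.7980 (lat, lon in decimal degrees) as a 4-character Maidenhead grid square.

Offset from 180°W / 90°S: lon 135.20°, lat 28.64°.
Field: lon ⌊135.20/20⌋ = 6 → G; lat ⌊28.64/10⌋ = 2 → C.
Square: lon ⌊15.20/2⌋ = 7; lat ⌊8.64/1⌋ = 8.

GC78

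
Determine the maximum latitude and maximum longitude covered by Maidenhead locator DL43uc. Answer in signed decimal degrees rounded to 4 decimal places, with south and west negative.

23.1250, -110.2500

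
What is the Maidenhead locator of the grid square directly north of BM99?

BN90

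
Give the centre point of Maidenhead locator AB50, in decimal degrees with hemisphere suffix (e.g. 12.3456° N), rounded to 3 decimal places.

79.500° S, 169.000° W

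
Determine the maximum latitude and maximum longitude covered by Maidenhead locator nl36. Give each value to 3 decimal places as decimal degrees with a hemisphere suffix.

Field N=13, L=11: +13·20° lon, +11·10° lat → SW at lon 80°, lat 20°.
Square 3, 6: +3·2° lon, +6·1° lat → SW at lon 86°, lat 26°.
Cell spans 2° lon × 1° lat. NE corner is SW corner plus one full cell.
latitude 27.000° N, longitude 88.000° E.

27.000° N, 88.000° E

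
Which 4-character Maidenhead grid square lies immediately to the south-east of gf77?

Longitude square 7; +1 → 8.
Latitude square 7; −1 → 6.

GF86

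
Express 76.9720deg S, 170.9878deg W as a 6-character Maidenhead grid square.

Add 180° to longitude and 90° to latitude: 9.0122, 13.0280.
Field: lon ⌊9.0122/20⌋ = 0 → A; lat ⌊13.0280/10⌋ = 1 → B.
Square: lon ⌊9.0122/2⌋ = 4; lat ⌊3.0280/1⌋ = 3.
Subsquare: lon ⌊1.0122/0.0833333⌋ = 12 → m; lat ⌊0.0280/0.0416667⌋ = 0 → a.

AB43ma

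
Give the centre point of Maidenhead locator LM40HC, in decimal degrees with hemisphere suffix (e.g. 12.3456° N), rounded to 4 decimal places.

30.1042° N, 48.6250° E

Field L=11, M=12: +11·20° lon, +12·10° lat → SW at lon 40°, lat 30°.
Square 4, 0: +4·2° lon, +0·1° lat → SW at lon 48°, lat 30°.
Subsquare h=7, c=2: +7·0.0833333° lon, +2·0.0416667° lat → SW at lon 48.5833°, lat 30.0833°.
Cell spans 0.0833333° lon × 0.0416667° lat. Centre is SW corner plus half of each.
latitude 30.1042° N, longitude 48.6250° E.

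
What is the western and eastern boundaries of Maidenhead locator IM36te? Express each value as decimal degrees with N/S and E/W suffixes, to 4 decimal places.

12.4167° W, 12.3333° W

Field I=8, M=12: +8·20° lon, +12·10° lat → SW at lon -20°, lat 30°.
Square 3, 6: +3·2° lon, +6·1° lat → SW at lon -14°, lat 36°.
Subsquare t=19, e=4: +19·0.0833333° lon, +4·0.0416667° lat → SW at lon -12.4167°, lat 36.1667°.
Cell spans 0.0833333° lon × 0.0416667° lat.
west 12.4167° W, east 12.3333° W.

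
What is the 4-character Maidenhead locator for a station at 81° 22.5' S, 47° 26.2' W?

GA68

Shift to the Maidenhead origin (180°W, 90°S): lon 132.56, lat 8.62.
Field: 132.56/20 → 6 → G, 8.62/10 → 0 → A; chars GA.
Square: 12.56/2 → 6, 8.62/1 → 8; chars 68.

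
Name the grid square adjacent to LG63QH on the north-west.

LG63pi

Longitude subsquare q = 16; −1 → 15 = p.
Latitude subsquare h = 7; +1 → 8 = i.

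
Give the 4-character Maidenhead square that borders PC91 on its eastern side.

QC01

Longitude square 9; +1 → 10, wraps to 0, carry into field.
Longitude field P = 15; +1 → 16 = Q.
The latitude characters are unchanged.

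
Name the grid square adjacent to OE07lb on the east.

OE07mb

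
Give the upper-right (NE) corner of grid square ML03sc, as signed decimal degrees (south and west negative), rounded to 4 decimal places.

Field M=12, L=11: +12·20° lon, +11·10° lat → SW at lon 60°, lat 20°.
Square 0, 3: +0·2° lon, +3·1° lat → SW at lon 60°, lat 23°.
Subsquare s=18, c=2: +18·0.0833333° lon, +2·0.0416667° lat → SW at lon 61.5°, lat 23.0833°.
Cell spans 0.0833333° lon × 0.0416667° lat. NE corner is SW corner plus one full cell.
latitude 23.1250, longitude 61.5833.

23.1250, 61.5833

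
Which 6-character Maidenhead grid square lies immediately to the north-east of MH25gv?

MH25hw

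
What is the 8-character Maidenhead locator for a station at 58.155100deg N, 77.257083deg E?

MO88pd07

Add 180° to longitude and 90° to latitude: 257.25708, 148.15510.
Field: lon ⌊257.25708/20⌋ = 12 → M; lat ⌊148.15510/10⌋ = 14 → O.
Square: lon ⌊17.25708/2⌋ = 8; lat ⌊8.15510/1⌋ = 8.
Subsquare: lon ⌊1.25708/0.0833333⌋ = 15 → p; lat ⌊0.15510/0.0416667⌋ = 3 → d.
Extended square: lon ⌊0.00708/0.00833333⌋ = 0; lat ⌊0.03010/0.00416667⌋ = 7.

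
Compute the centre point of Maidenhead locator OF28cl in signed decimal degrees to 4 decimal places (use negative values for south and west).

-31.5208, 104.2083

Field O=14, F=5: +14·20° lon, +5·10° lat → SW at lon 100°, lat -40°.
Square 2, 8: +2·2° lon, +8·1° lat → SW at lon 104°, lat -32°.
Subsquare c=2, l=11: +2·0.0833333° lon, +11·0.0416667° lat → SW at lon 104.167°, lat -31.5417°.
Cell spans 0.0833333° lon × 0.0416667° lat. Centre is SW corner plus half of each.
latitude -31.5208, longitude 104.2083.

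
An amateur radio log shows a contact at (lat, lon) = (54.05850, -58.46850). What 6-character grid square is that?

GO04sb

Add 180° to longitude and 90° to latitude: 121.5315, 144.0585.
Field: 121.5315/20 → 6 → G, 144.0585/10 → 14 → O; chars GO.
Square: 1.5315/2 → 0, 4.0585/1 → 4; chars 04.
Subsquare: 1.5315/0.0833333 → 18 → s, 0.0585/0.0416667 → 1 → b; chars sb.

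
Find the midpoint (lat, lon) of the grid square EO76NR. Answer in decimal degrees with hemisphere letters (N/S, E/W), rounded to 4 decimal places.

Field E=4, O=14: +4·20° lon, +14·10° lat → SW at lon -100°, lat 50°.
Square 7, 6: +7·2° lon, +6·1° lat → SW at lon -86°, lat 56°.
Subsquare n=13, r=17: +13·0.0833333° lon, +17·0.0416667° lat → SW at lon -84.9167°, lat 56.7083°.
Cell spans 0.0833333° lon × 0.0416667° lat. Centre is SW corner plus half of each.
latitude 56.7292° N, longitude 84.8750° W.

56.7292° N, 84.8750° W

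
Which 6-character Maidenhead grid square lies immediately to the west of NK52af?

NK42xf

Longitude subsquare a = 0; −1 → -1, wraps to 23 = x, carry into square.
Longitude square 5; −1 → 4.
The latitude characters are unchanged.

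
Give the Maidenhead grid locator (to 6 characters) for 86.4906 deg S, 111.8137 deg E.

Add 180° to longitude and 90° to latitude: 291.8137, 3.5094.
Field: lon ⌊291.8137/20⌋ = 14 → O; lat ⌊3.5094/10⌋ = 0 → A.
Square: lon ⌊11.8137/2⌋ = 5; lat ⌊3.5094/1⌋ = 3.
Subsquare: lon ⌊1.8137/0.0833333⌋ = 21 → v; lat ⌊0.5094/0.0416667⌋ = 12 → m.

OA53vm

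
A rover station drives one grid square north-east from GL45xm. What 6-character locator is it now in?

GL55an

Longitude subsquare x = 23; +1 → 24, wraps to 0 = a, carry into square.
Longitude square 4; +1 → 5.
Latitude subsquare m = 12; +1 → 13 = n.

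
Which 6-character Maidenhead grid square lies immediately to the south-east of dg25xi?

DG35ah

Longitude subsquare x = 23; +1 → 24, wraps to 0 = a, carry into square.
Longitude square 2; +1 → 3.
Latitude subsquare i = 8; −1 → 7 = h.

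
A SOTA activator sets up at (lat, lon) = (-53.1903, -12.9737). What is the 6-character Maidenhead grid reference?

Shift to the Maidenhead origin (180°W, 90°S): lon 167.0263, lat 36.8097.
Field: 167.0263/20 → 8 → I, 36.8097/10 → 3 → D; chars ID.
Square: 7.0263/2 → 3, 6.8097/1 → 6; chars 36.
Subsquare: 1.0263/0.0833333 → 12 → m, 0.8097/0.0416667 → 19 → t; chars mt.

ID36mt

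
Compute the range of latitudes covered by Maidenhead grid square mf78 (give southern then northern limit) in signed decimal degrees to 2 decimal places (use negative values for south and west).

-32.00, -31.00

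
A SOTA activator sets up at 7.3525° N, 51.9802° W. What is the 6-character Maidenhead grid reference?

Offset from 180°W / 90°S: lon 128.0198°, lat 97.3525°.
Field: 128.0198/20 → 6 → G, 97.3525/10 → 9 → J; chars GJ.
Square: 8.0198/2 → 4, 7.3525/1 → 7; chars 47.
Subsquare: 0.0198/0.0833333 → 0 → a, 0.3525/0.0416667 → 8 → i; chars ai.

GJ47ai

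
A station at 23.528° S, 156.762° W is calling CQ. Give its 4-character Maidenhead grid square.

BG16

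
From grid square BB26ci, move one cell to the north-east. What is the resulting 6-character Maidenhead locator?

BB26dj

Longitude subsquare c = 2; +1 → 3 = d.
Latitude subsquare i = 8; +1 → 9 = j.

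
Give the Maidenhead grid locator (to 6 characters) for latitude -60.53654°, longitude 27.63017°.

Offset from 180°W / 90°S: lon 207.6302°, lat 29.4635°.
Field: 207.6302/20 → 10 → K, 29.4635/10 → 2 → C; chars KC.
Square: 7.6302/2 → 3, 9.4635/1 → 9; chars 39.
Subsquare: 1.6302/0.0833333 → 19 → t, 0.4635/0.0416667 → 11 → l; chars tl.

KC39tl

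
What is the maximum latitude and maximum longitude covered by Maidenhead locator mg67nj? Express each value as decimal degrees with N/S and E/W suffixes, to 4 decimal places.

22.5833° S, 73.1667° E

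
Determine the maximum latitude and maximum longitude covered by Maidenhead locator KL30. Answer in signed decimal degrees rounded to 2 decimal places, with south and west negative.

Field K=10, L=11: +10·20° lon, +11·10° lat → SW at lon 20°, lat 20°.
Square 3, 0: +3·2° lon, +0·1° lat → SW at lon 26°, lat 20°.
Cell spans 2° lon × 1° lat. NE corner is SW corner plus one full cell.
latitude 21.00, longitude 28.00.

21.00, 28.00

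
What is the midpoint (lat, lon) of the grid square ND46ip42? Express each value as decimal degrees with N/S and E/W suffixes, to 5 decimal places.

53.36458° S, 88.70417° E

Field N=13, D=3: +13·20° lon, +3·10° lat → SW at lon 80°, lat -60°.
Square 4, 6: +4·2° lon, +6·1° lat → SW at lon 88°, lat -54°.
Subsquare i=8, p=15: +8·0.0833333° lon, +15·0.0416667° lat → SW at lon 88.6667°, lat -53.375°.
Extended square 4, 2: +4·0.00833333° lon, +2·0.00416667° lat → SW at lon 88.7°, lat -53.3667°.
Cell spans 0.00833333° lon × 0.00416667° lat. Centre is SW corner plus half of each.
latitude 53.36458° S, longitude 88.70417° E.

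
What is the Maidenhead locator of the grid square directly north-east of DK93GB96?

Longitude extended square 9; +1 → 10, wraps to 0, carry into subsquare.
Longitude subsquare g = 6; +1 → 7 = h.
Latitude extended square 6; +1 → 7.

DK93hb07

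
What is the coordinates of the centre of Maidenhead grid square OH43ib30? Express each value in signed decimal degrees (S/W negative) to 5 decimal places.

-16.95625, 108.69583

Field O=14, H=7: +14·20° lon, +7·10° lat → SW at lon 100°, lat -20°.
Square 4, 3: +4·2° lon, +3·1° lat → SW at lon 108°, lat -17°.
Subsquare i=8, b=1: +8·0.0833333° lon, +1·0.0416667° lat → SW at lon 108.667°, lat -16.9583°.
Extended square 3, 0: +3·0.00833333° lon, +0·0.00416667° lat → SW at lon 108.692°, lat -16.9583°.
Cell spans 0.00833333° lon × 0.00416667° lat. Centre is SW corner plus half of each.
latitude -16.95625, longitude 108.69583.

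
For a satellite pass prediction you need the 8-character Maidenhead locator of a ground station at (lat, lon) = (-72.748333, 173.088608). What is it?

Add 180° to longitude and 90° to latitude: 353.08861, 17.25167.
Field: lon ⌊353.08861/20⌋ = 17 → R; lat ⌊17.25167/10⌋ = 1 → B.
Square: lon ⌊13.08861/2⌋ = 6; lat ⌊7.25167/1⌋ = 7.
Subsquare: lon ⌊1.08861/0.0833333⌋ = 13 → n; lat ⌊0.25167/0.0416667⌋ = 6 → g.
Extended square: lon ⌊0.00527/0.00833333⌋ = 0; lat ⌊0.00167/0.00416667⌋ = 0.

RB67ng00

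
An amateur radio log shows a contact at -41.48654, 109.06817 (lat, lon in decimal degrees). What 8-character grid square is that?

OE48mm83

Offset from 180°W / 90°S: lon 289.06817°, lat 48.51346°.
Field: 289.06817/20 → 14 → O, 48.51346/10 → 4 → E; chars OE.
Square: 9.06817/2 → 4, 8.51346/1 → 8; chars 48.
Subsquare: 1.06817/0.0833333 → 12 → m, 0.51346/0.0416667 → 12 → m; chars mm.
Extended square: 0.06817/0.00833333 → 8, 0.01346/0.00416667 → 3; chars 83.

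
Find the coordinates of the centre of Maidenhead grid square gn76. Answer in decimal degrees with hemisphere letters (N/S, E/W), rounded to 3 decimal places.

46.500° N, 45.000° W

Field G=6, N=13: +6·20° lon, +13·10° lat → SW at lon -60°, lat 40°.
Square 7, 6: +7·2° lon, +6·1° lat → SW at lon -46°, lat 46°.
Cell spans 2° lon × 1° lat. Centre is SW corner plus half of each.
latitude 46.500° N, longitude 45.000° W.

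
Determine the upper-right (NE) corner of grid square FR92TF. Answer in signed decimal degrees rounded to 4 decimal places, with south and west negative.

Field F=5, R=17: +5·20° lon, +17·10° lat → SW at lon -80°, lat 80°.
Square 9, 2: +9·2° lon, +2·1° lat → SW at lon -62°, lat 82°.
Subsquare t=19, f=5: +19·0.0833333° lon, +5·0.0416667° lat → SW at lon -60.4167°, lat 82.2083°.
Cell spans 0.0833333° lon × 0.0416667° lat. NE corner is SW corner plus one full cell.
latitude 82.2500, longitude -60.3333.

82.2500, -60.3333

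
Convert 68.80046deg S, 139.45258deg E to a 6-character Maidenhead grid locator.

Offset from 180°W / 90°S: lon 319.4526°, lat 21.1995°.
Field: 319.4526/20 → 15 → P, 21.1995/10 → 2 → C; chars PC.
Square: 19.4526/2 → 9, 1.1995/1 → 1; chars 91.
Subsquare: 1.4526/0.0833333 → 17 → r, 0.1995/0.0416667 → 4 → e; chars re.

PC91re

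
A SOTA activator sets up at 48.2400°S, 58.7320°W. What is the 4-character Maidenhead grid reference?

Add 180° to longitude and 90° to latitude: 121.27, 41.76.
Field: 121.27/20 → 6 → G, 41.76/10 → 4 → E; chars GE.
Square: 1.27/2 → 0, 1.76/1 → 1; chars 01.

GE01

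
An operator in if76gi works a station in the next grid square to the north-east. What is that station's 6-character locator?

Longitude subsquare g = 6; +1 → 7 = h.
Latitude subsquare i = 8; +1 → 9 = j.

IF76hj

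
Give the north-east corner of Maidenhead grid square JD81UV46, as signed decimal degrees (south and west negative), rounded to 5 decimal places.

-58.09583, 17.70833

Field J=9, D=3: +9·20° lon, +3·10° lat → SW at lon 0°, lat -60°.
Square 8, 1: +8·2° lon, +1·1° lat → SW at lon 16°, lat -59°.
Subsquare u=20, v=21: +20·0.0833333° lon, +21·0.0416667° lat → SW at lon 17.6667°, lat -58.125°.
Extended square 4, 6: +4·0.00833333° lon, +6·0.00416667° lat → SW at lon 17.7°, lat -58.1°.
Cell spans 0.00833333° lon × 0.00416667° lat. NE corner is SW corner plus one full cell.
latitude -58.09583, longitude 17.70833.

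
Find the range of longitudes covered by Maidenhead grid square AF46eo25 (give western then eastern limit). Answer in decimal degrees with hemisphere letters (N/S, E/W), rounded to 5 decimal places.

Field A=0, F=5: +0·20° lon, +5·10° lat → SW at lon -180°, lat -40°.
Square 4, 6: +4·2° lon, +6·1° lat → SW at lon -172°, lat -34°.
Subsquare e=4, o=14: +4·0.0833333° lon, +14·0.0416667° lat → SW at lon -171.667°, lat -33.4167°.
Extended square 2, 5: +2·0.00833333° lon, +5·0.00416667° lat → SW at lon -171.65°, lat -33.3958°.
Cell spans 0.00833333° lon × 0.00416667° lat.
west 171.65000° W, east 171.64167° W.

171.65000° W, 171.64167° W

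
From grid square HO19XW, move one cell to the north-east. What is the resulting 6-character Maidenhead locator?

HO29ax

Longitude subsquare x = 23; +1 → 24, wraps to 0 = a, carry into square.
Longitude square 1; +1 → 2.
Latitude subsquare w = 22; +1 → 23 = x.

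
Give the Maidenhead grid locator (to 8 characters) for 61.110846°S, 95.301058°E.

Offset from 180°W / 90°S: lon 275.30106°, lat 28.88915°.
Field (20°×10°, letters A–R): 275.30106/20 → 13 → N, 28.88915/10 → 2 → C; chars NC.
Square (2°×1°, digits 0–9): 15.30106/2 → 7, 8.88915/1 → 8; chars 78.
Subsquare (5′×2.5′, letters a–x): 1.30106/0.0833333 → 15 → p, 0.88915/0.0416667 → 21 → v; chars pv.
Extended square (30″×15″, digits 0–9): 0.05106/0.00833333 → 6, 0.01415/0.00416667 → 3; chars 63.

NC78pv63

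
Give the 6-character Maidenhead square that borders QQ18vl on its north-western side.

Longitude subsquare v = 21; −1 → 20 = u.
Latitude subsquare l = 11; +1 → 12 = m.

QQ18um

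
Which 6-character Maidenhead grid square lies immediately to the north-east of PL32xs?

Longitude subsquare x = 23; +1 → 24, wraps to 0 = a, carry into square.
Longitude square 3; +1 → 4.
Latitude subsquare s = 18; +1 → 19 = t.

PL42at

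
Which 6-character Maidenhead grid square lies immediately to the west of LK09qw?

Longitude subsquare q = 16; −1 → 15 = p.
The latitude characters are unchanged.

LK09pw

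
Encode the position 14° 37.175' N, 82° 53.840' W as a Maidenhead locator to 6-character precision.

EK84no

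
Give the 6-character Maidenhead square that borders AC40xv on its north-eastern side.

Longitude subsquare x = 23; +1 → 24, wraps to 0 = a, carry into square.
Longitude square 4; +1 → 5.
Latitude subsquare v = 21; +1 → 22 = w.

AC50aw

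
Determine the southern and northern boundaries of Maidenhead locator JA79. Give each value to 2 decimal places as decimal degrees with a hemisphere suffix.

81.00° S, 80.00° S

Field J=9, A=0: +9·20° lon, +0·10° lat → SW at lon 0°, lat -90°.
Square 7, 9: +7·2° lon, +9·1° lat → SW at lon 14°, lat -81°.
Cell spans 2° lon × 1° lat.
south 81.00° S, north 80.00° S.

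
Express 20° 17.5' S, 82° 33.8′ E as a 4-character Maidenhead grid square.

Offset from 180°W / 90°S: lon 262.56°, lat 69.71°.
Field: 262.56/20 → 13 → N, 69.71/10 → 6 → G; chars NG.
Square: 2.56/2 → 1, 9.71/1 → 9; chars 19.

NG19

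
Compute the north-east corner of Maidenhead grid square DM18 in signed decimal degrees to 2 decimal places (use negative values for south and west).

39.00, -116.00

Field D=3, M=12: +3·20° lon, +12·10° lat → SW at lon -120°, lat 30°.
Square 1, 8: +1·2° lon, +8·1° lat → SW at lon -118°, lat 38°.
Cell spans 2° lon × 1° lat. NE corner is SW corner plus one full cell.
latitude 39.00, longitude -116.00.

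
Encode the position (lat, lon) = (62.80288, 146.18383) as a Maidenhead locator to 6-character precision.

Shift to the Maidenhead origin (180°W, 90°S): lon 326.1838, lat 152.8029.
Field: 326.1838/20 → 16 → Q, 152.8029/10 → 15 → P; chars QP.
Square: 6.1838/2 → 3, 2.8029/1 → 2; chars 32.
Subsquare: 0.1838/0.0833333 → 2 → c, 0.8029/0.0416667 → 19 → t; chars ct.

QP32ct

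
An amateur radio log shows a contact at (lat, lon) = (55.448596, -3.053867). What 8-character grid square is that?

IO85lk37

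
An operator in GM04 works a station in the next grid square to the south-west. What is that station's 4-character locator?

FM93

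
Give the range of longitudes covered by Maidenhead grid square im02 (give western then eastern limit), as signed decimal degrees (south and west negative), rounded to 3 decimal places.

Field I=8, M=12: +8·20° lon, +12·10° lat → SW at lon -20°, lat 30°.
Square 0, 2: +0·2° lon, +2·1° lat → SW at lon -20°, lat 32°.
Cell spans 2° lon × 1° lat.
west -20.000, east -18.000.

-20.000, -18.000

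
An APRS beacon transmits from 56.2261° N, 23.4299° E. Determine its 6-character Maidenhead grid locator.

KO16rf

Add 180° to longitude and 90° to latitude: 203.4299, 146.2261.
Field (20°×10°, letters A–R): 203.4299/20 → 10 → K, 146.2261/10 → 14 → O; chars KO.
Square (2°×1°, digits 0–9): 3.4299/2 → 1, 6.2261/1 → 6; chars 16.
Subsquare (5′×2.5′, letters a–x): 1.4299/0.0833333 → 17 → r, 0.2261/0.0416667 → 5 → f; chars rf.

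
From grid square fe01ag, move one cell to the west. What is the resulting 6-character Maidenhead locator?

EE91xg

Longitude subsquare a = 0; −1 → -1, wraps to 23 = x, carry into square.
Longitude square 0; −1 → -1, wraps to 9, carry into field.
Longitude field F = 5; −1 → 4 = E.
The latitude characters are unchanged.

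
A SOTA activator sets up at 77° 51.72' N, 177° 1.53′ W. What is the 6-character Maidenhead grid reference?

Shift to the Maidenhead origin (180°W, 90°S): lon 2.9745, lat 167.8620.
Field: 2.9745/20 → 0 → A, 167.8620/10 → 16 → Q; chars AQ.
Square: 2.9745/2 → 1, 7.8620/1 → 7; chars 17.
Subsquare: 0.9745/0.0833333 → 11 → l, 0.8620/0.0416667 → 20 → u; chars lu.

AQ17lu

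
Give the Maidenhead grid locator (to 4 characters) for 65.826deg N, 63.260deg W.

FP85

Offset from 180°W / 90°S: lon 116.74°, lat 155.83°.
Field (20°×10°, letters A–R): lon ⌊116.74/20⌋ = 5 → F; lat ⌊155.83/10⌋ = 15 → P.
Square (2°×1°, digits 0–9): lon ⌊16.74/2⌋ = 8; lat ⌊5.83/1⌋ = 5.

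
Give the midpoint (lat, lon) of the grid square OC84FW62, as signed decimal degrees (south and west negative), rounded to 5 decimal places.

Field O=14, C=2: +14·20° lon, +2·10° lat → SW at lon 100°, lat -70°.
Square 8, 4: +8·2° lon, +4·1° lat → SW at lon 116°, lat -66°.
Subsquare f=5, w=22: +5·0.0833333° lon, +22·0.0416667° lat → SW at lon 116.417°, lat -65.0833°.
Extended square 6, 2: +6·0.00833333° lon, +2·0.00416667° lat → SW at lon 116.467°, lat -65.075°.
Cell spans 0.00833333° lon × 0.00416667° lat. Centre is SW corner plus half of each.
latitude -65.07292, longitude 116.47083.

-65.07292, 116.47083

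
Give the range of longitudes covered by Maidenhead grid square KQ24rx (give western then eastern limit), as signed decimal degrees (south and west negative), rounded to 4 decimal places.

25.4167, 25.5000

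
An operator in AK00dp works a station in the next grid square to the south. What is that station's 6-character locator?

AK00do

Latitude subsquare p = 15; −1 → 14 = o.
The longitude characters are unchanged.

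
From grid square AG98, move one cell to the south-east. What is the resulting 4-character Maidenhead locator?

Longitude square 9; +1 → 10, wraps to 0, carry into field.
Longitude field A = 0; +1 → 1 = B.
Latitude square 8; −1 → 7.

BG07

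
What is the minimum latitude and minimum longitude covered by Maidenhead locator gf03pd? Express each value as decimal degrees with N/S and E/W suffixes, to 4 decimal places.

36.8750° S, 58.7500° W

Field G=6, F=5: +6·20° lon, +5·10° lat → SW at lon -60°, lat -40°.
Square 0, 3: +0·2° lon, +3·1° lat → SW at lon -60°, lat -37°.
Subsquare p=15, d=3: +15·0.0833333° lon, +3·0.0416667° lat → SW at lon -58.75°, lat -36.875°.
latitude 36.8750° S, longitude 58.7500° W.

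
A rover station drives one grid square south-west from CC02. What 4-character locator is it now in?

BC91

Longitude square 0; −1 → -1, wraps to 9, carry into field.
Longitude field C = 2; −1 → 1 = B.
Latitude square 2; −1 → 1.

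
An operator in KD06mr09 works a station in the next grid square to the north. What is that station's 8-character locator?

KD06ms00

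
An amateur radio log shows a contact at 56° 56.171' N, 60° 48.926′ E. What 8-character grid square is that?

Add 180° to longitude and 90° to latitude: 240.81543, 146.93618.
Field (20°×10°, letters A–R): lon ⌊240.81543/20⌋ = 12 → M; lat ⌊146.93618/10⌋ = 14 → O.
Square (2°×1°, digits 0–9): lon ⌊0.81543/2⌋ = 0; lat ⌊6.93618/1⌋ = 6.
Subsquare (5′×2.5′, letters a–x): lon ⌊0.81543/0.0833333⌋ = 9 → j; lat ⌊0.93618/0.0416667⌋ = 22 → w.
Extended square (30″×15″, digits 0–9): lon ⌊0.06543/0.00833333⌋ = 7; lat ⌊0.01952/0.00416667⌋ = 4.

MO06jw74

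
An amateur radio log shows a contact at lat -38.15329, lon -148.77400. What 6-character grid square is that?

BF51ou

Shift to the Maidenhead origin (180°W, 90°S): lon 31.2260, lat 51.8467.
Field: lon ⌊31.2260/20⌋ = 1 → B; lat ⌊51.8467/10⌋ = 5 → F.
Square: lon ⌊11.2260/2⌋ = 5; lat ⌊1.8467/1⌋ = 1.
Subsquare: lon ⌊1.2260/0.0833333⌋ = 14 → o; lat ⌊0.8467/0.0416667⌋ = 20 → u.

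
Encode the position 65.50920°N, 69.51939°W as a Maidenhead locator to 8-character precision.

Shift to the Maidenhead origin (180°W, 90°S): lon 110.48061, lat 155.50920.
Field: lon ⌊110.48061/20⌋ = 5 → F; lat ⌊155.50920/10⌋ = 15 → P.
Square: lon ⌊10.48061/2⌋ = 5; lat ⌊5.50920/1⌋ = 5.
Subsquare: lon ⌊0.48061/0.0833333⌋ = 5 → f; lat ⌊0.50920/0.0416667⌋ = 12 → m.
Extended square: lon ⌊0.06394/0.00833333⌋ = 7; lat ⌊0.00920/0.00416667⌋ = 2.

FP55fm72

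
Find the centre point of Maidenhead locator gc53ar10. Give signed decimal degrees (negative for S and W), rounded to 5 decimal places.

Field G=6, C=2: +6·20° lon, +2·10° lat → SW at lon -60°, lat -70°.
Square 5, 3: +5·2° lon, +3·1° lat → SW at lon -50°, lat -67°.
Subsquare a=0, r=17: +0·0.0833333° lon, +17·0.0416667° lat → SW at lon -50°, lat -66.2917°.
Extended square 1, 0: +1·0.00833333° lon, +0·0.00416667° lat → SW at lon -49.9917°, lat -66.2917°.
Cell spans 0.00833333° lon × 0.00416667° lat. Centre is SW corner plus half of each.
latitude -66.28958, longitude -49.98750.

-66.28958, -49.98750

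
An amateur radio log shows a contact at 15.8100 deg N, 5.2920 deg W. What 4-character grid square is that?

Shift to the Maidenhead origin (180°W, 90°S): lon 174.71, lat 105.81.
Field: lon ⌊174.71/20⌋ = 8 → I; lat ⌊105.81/10⌋ = 10 → K.
Square: lon ⌊14.71/2⌋ = 7; lat ⌊5.81/1⌋ = 5.

IK75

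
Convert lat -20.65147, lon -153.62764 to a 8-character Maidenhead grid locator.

BG39ei43

Add 180° to longitude and 90° to latitude: 26.37236, 69.34853.
Field (20°×10°, letters A–R): lon ⌊26.37236/20⌋ = 1 → B; lat ⌊69.34853/10⌋ = 6 → G.
Square (2°×1°, digits 0–9): lon ⌊6.37236/2⌋ = 3; lat ⌊9.34853/1⌋ = 9.
Subsquare (5′×2.5′, letters a–x): lon ⌊0.37236/0.0833333⌋ = 4 → e; lat ⌊0.34853/0.0416667⌋ = 8 → i.
Extended square (30″×15″, digits 0–9): lon ⌊0.03903/0.00833333⌋ = 4; lat ⌊0.01520/0.00416667⌋ = 3.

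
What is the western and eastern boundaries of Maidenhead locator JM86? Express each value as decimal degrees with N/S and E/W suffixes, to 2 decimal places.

16.00° E, 18.00° E

Field J=9, M=12: +9·20° lon, +12·10° lat → SW at lon 0°, lat 30°.
Square 8, 6: +8·2° lon, +6·1° lat → SW at lon 16°, lat 36°.
Cell spans 2° lon × 1° lat.
west 16.00° E, east 18.00° E.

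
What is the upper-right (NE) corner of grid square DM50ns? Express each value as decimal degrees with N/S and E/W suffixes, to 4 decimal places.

30.7917° N, 108.8333° W

Field D=3, M=12: +3·20° lon, +12·10° lat → SW at lon -120°, lat 30°.
Square 5, 0: +5·2° lon, +0·1° lat → SW at lon -110°, lat 30°.
Subsquare n=13, s=18: +13·0.0833333° lon, +18·0.0416667° lat → SW at lon -108.917°, lat 30.75°.
Cell spans 0.0833333° lon × 0.0416667° lat. NE corner is SW corner plus one full cell.
latitude 30.7917° N, longitude 108.8333° W.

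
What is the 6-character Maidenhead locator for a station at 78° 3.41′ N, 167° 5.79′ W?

AQ68kb

Add 180° to longitude and 90° to latitude: 12.9035, 168.0568.
Field (20°×10°, letters A–R): lon ⌊12.9035/20⌋ = 0 → A; lat ⌊168.0568/10⌋ = 16 → Q.
Square (2°×1°, digits 0–9): lon ⌊12.9035/2⌋ = 6; lat ⌊8.0568/1⌋ = 8.
Subsquare (5′×2.5′, letters a–x): lon ⌊0.9035/0.0833333⌋ = 10 → k; lat ⌊0.0568/0.0416667⌋ = 1 → b.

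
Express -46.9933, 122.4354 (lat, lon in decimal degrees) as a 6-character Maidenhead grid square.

PE13fa

Add 180° to longitude and 90° to latitude: 302.4354, 43.0067.
Field (20°×10°, letters A–R): 302.4354/20 → 15 → P, 43.0067/10 → 4 → E; chars PE.
Square (2°×1°, digits 0–9): 2.4354/2 → 1, 3.0067/1 → 3; chars 13.
Subsquare (5′×2.5′, letters a–x): 0.4354/0.0833333 → 5 → f, 0.0067/0.0416667 → 0 → a; chars fa.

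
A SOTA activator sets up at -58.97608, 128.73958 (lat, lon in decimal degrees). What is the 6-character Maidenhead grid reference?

Shift to the Maidenhead origin (180°W, 90°S): lon 308.7396, lat 31.0239.
Field (20°×10°, letters A–R): 308.7396/20 → 15 → P, 31.0239/10 → 3 → D; chars PD.
Square (2°×1°, digits 0–9): 8.7396/2 → 4, 1.0239/1 → 1; chars 41.
Subsquare (5′×2.5′, letters a–x): 0.7396/0.0833333 → 8 → i, 0.0239/0.0416667 → 0 → a; chars ia.

PD41ia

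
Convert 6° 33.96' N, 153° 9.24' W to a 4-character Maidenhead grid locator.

BJ36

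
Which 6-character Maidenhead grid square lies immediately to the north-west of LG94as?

LG84xt

Longitude subsquare a = 0; −1 → -1, wraps to 23 = x, carry into square.
Longitude square 9; −1 → 8.
Latitude subsquare s = 18; +1 → 19 = t.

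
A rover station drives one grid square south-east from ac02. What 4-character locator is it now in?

AC11

Longitude square 0; +1 → 1.
Latitude square 2; −1 → 1.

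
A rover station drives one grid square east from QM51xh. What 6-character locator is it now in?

Longitude subsquare x = 23; +1 → 24, wraps to 0 = a, carry into square.
Longitude square 5; +1 → 6.
The latitude characters are unchanged.

QM61ah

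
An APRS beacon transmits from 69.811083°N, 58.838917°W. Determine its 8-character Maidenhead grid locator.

Add 180° to longitude and 90° to latitude: 121.16108, 159.81108.
Field: lon ⌊121.16108/20⌋ = 6 → G; lat ⌊159.81108/10⌋ = 15 → P.
Square: lon ⌊1.16108/2⌋ = 0; lat ⌊9.81108/1⌋ = 9.
Subsquare: lon ⌊1.16108/0.0833333⌋ = 13 → n; lat ⌊0.81108/0.0416667⌋ = 19 → t.
Extended square: lon ⌊0.07775/0.00833333⌋ = 9; lat ⌊0.01942/0.00416667⌋ = 4.

GP09nt94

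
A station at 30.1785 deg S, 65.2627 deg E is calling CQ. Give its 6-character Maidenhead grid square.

MF29pt

Offset from 180°W / 90°S: lon 245.2627°, lat 59.8215°.
Field (20°×10°, letters A–R): lon ⌊245.2627/20⌋ = 12 → M; lat ⌊59.8215/10⌋ = 5 → F.
Square (2°×1°, digits 0–9): lon ⌊5.2627/2⌋ = 2; lat ⌊9.8215/1⌋ = 9.
Subsquare (5′×2.5′, letters a–x): lon ⌊1.2627/0.0833333⌋ = 15 → p; lat ⌊0.8215/0.0416667⌋ = 19 → t.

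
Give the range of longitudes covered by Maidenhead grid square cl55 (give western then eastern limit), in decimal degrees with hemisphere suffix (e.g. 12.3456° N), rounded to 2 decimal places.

Field C=2, L=11: +2·20° lon, +11·10° lat → SW at lon -140°, lat 20°.
Square 5, 5: +5·2° lon, +5·1° lat → SW at lon -130°, lat 25°.
Cell spans 2° lon × 1° lat.
west 130.00° W, east 128.00° W.

130.00° W, 128.00° W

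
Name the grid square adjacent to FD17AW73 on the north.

Latitude extended square 3; +1 → 4.
The longitude characters are unchanged.

FD17aw74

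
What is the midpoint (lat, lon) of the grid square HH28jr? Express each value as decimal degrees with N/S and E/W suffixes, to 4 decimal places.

Field H=7, H=7: +7·20° lon, +7·10° lat → SW at lon -40°, lat -20°.
Square 2, 8: +2·2° lon, +8·1° lat → SW at lon -36°, lat -12°.
Subsquare j=9, r=17: +9·0.0833333° lon, +17·0.0416667° lat → SW at lon -35.25°, lat -11.2917°.
Cell spans 0.0833333° lon × 0.0416667° lat. Centre is SW corner plus half of each.
latitude 11.2708° S, longitude 35.2083° W.

11.2708° S, 35.2083° W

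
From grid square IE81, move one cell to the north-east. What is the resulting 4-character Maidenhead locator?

IE92

Longitude square 8; +1 → 9.
Latitude square 1; +1 → 2.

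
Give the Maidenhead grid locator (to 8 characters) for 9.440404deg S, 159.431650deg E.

QI90rn14

Offset from 180°W / 90°S: lon 339.43165°, lat 80.55960°.
Field: 339.43165/20 → 16 → Q, 80.55960/10 → 8 → I; chars QI.
Square: 19.43165/2 → 9, 0.55960/1 → 0; chars 90.
Subsquare: 1.43165/0.0833333 → 17 → r, 0.55960/0.0416667 → 13 → n; chars rn.
Extended square: 0.01498/0.00833333 → 1, 0.01793/0.00416667 → 4; chars 14.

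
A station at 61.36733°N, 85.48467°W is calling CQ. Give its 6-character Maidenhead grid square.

Offset from 180°W / 90°S: lon 94.5153°, lat 151.3673°.
Field: 94.5153/20 → 4 → E, 151.3673/10 → 15 → P; chars EP.
Square: 14.5153/2 → 7, 1.3673/1 → 1; chars 71.
Subsquare: 0.5153/0.0833333 → 6 → g, 0.3673/0.0416667 → 8 → i; chars gi.

EP71gi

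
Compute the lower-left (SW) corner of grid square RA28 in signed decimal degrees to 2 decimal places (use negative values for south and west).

-82.00, 164.00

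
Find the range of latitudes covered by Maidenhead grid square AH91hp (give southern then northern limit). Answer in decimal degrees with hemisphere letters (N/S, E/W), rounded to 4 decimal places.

18.3750° S, 18.3333° S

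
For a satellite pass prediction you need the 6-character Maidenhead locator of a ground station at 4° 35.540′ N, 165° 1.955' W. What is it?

Add 180° to longitude and 90° to latitude: 14.9674, 94.5923.
Field (20°×10°, letters A–R): lon ⌊14.9674/20⌋ = 0 → A; lat ⌊94.5923/10⌋ = 9 → J.
Square (2°×1°, digits 0–9): lon ⌊14.9674/2⌋ = 7; lat ⌊4.5923/1⌋ = 4.
Subsquare (5′×2.5′, letters a–x): lon ⌊0.9674/0.0833333⌋ = 11 → l; lat ⌊0.5923/0.0416667⌋ = 14 → o.

AJ74lo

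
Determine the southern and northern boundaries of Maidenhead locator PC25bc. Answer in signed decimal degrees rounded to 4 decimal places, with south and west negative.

Field P=15, C=2: +15·20° lon, +2·10° lat → SW at lon 120°, lat -70°.
Square 2, 5: +2·2° lon, +5·1° lat → SW at lon 124°, lat -65°.
Subsquare b=1, c=2: +1·0.0833333° lon, +2·0.0416667° lat → SW at lon 124.083°, lat -64.9167°.
Cell spans 0.0833333° lon × 0.0416667° lat.
south -64.9167, north -64.8750.

-64.9167, -64.8750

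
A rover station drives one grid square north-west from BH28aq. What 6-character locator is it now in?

BH18xr

Longitude subsquare a = 0; −1 → -1, wraps to 23 = x, carry into square.
Longitude square 2; −1 → 1.
Latitude subsquare q = 16; +1 → 17 = r.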